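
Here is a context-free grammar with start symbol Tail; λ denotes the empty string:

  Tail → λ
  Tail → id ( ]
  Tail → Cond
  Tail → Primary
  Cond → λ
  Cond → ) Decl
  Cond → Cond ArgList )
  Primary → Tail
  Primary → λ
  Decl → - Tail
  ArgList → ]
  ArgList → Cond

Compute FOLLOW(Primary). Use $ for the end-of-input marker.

{ $, ), ] }

In Tail → Primary: Primary is at the end, add FOLLOW(Tail) = { $, ), ] }.
Union: FOLLOW(Primary) = { $, ), ] }.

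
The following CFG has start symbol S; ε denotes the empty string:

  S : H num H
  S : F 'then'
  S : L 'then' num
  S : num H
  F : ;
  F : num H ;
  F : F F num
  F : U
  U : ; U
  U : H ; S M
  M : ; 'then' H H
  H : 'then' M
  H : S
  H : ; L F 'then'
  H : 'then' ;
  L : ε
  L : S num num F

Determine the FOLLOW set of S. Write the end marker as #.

S is the start symbol, so # ∈ FOLLOW(S).
In U : H ; S M: add FIRST(M) = { ; }.
In H : S: S is at the end, add FOLLOW(H) = { #, 'then', ;, num }.
In L : S num num F: add FIRST(num num F) = { num }.
Union: FOLLOW(S) = { #, 'then', ;, num }.

{ #, 'then', ;, num }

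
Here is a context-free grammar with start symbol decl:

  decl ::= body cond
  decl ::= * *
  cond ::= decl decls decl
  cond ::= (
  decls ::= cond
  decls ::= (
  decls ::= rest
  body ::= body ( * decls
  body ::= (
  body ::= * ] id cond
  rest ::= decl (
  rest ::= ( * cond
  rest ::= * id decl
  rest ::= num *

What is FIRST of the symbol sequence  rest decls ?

Add FIRST(rest) = { (, *, num }; rest is not nullable, stop.

{ (, *, num }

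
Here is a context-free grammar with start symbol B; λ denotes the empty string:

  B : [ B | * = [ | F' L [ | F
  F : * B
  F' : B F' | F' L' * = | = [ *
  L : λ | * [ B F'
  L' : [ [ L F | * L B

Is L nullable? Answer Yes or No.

L has an λ-production, so L ⇒ λ.

Yes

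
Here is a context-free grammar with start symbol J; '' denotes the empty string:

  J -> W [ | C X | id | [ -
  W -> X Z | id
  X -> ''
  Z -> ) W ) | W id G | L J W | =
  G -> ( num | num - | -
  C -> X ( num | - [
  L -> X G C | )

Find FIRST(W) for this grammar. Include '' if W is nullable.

From W -> X Z: X nullable, take FIRST(X) ∪ FIRST(Z) = { (, ), -, =, id, num }.
W -> id contributes {id}.
Union: FIRST(W) = { (, ), -, =, id, num }.

{ (, ), -, =, id, num }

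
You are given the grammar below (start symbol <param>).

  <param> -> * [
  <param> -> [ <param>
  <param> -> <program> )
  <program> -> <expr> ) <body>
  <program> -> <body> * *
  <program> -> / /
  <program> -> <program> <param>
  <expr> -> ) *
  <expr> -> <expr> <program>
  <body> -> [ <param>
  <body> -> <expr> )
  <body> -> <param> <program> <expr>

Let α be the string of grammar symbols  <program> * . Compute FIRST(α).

Add FIRST(<program>) = { ), *, /, [ }; <program> is not nullable, stop.

{ ), *, /, [ }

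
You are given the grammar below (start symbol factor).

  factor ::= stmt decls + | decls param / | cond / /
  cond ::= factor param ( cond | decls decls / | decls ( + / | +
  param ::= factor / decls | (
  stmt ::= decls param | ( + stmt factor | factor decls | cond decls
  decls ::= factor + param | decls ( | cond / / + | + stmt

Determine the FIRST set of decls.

{ (, + }

From decls ::= factor + param: add FIRST(factor) = { (, + }.
From decls ::= decls (: add FIRST(decls) = { (, + }.
From decls ::= cond / / +: add FIRST(cond) = { (, + }.
decls ::= + stmt contributes {+}.
Union: FIRST(decls) = { (, + }.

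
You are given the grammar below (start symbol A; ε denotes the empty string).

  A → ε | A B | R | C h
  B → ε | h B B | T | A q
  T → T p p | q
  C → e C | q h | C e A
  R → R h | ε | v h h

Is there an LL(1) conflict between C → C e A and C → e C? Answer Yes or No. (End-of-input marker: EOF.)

FIRST(C e A) = { e, q } and FIRST(e C) = { e }.
Both contain e, so the two alternatives are not disjoint — LL(1) conflict.

Yes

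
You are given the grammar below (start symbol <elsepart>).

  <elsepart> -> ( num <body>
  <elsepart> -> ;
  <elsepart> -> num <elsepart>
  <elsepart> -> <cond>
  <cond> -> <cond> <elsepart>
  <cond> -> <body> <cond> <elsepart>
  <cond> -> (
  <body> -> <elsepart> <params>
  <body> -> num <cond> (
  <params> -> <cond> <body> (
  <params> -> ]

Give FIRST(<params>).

{ (, ;, ], num }

From <params> -> <cond> <body> (: add FIRST(<cond>) = { (, ;, num }.
<params> -> ] contributes {]}.
Union: FIRST(<params>) = { (, ;, ], num }.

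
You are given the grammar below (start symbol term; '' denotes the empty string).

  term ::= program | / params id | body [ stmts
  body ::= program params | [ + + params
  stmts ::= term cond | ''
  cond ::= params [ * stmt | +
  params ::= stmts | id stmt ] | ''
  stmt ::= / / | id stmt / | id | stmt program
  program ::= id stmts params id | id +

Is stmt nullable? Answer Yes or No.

Nullable nonterminals: params, stmts.
No production of stmt has an RHS whose symbols are all nullable, so stmt is not nullable.

No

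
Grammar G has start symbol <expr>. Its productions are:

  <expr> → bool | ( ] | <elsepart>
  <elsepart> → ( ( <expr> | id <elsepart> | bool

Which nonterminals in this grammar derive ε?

{ } (none)

No nonterminal has an empty production or an RHS whose symbols are all nullable.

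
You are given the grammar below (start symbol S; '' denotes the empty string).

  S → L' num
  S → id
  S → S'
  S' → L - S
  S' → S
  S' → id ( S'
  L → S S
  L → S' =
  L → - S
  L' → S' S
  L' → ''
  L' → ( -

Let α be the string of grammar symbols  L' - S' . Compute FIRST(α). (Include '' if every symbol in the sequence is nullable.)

{ (, -, id, num }

Add FIRST(L')\{''} = { (, -, id, num }; L' is nullable, continue.
- is a terminal; add {-} and stop.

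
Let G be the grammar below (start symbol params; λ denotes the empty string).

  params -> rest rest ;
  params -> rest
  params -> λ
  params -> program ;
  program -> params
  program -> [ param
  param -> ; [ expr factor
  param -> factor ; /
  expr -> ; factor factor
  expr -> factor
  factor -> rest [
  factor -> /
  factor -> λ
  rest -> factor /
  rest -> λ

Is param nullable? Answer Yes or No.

Nullable nonterminals: expr, factor, params, program, rest.
No production of param has an RHS whose symbols are all nullable, so param is not nullable.

No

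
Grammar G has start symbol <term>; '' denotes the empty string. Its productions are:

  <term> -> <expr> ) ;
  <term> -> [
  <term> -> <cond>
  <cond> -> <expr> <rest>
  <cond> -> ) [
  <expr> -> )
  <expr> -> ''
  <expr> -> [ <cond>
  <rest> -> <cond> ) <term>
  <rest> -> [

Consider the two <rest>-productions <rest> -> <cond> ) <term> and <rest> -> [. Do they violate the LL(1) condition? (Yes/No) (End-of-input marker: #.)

FIRST(<cond> ) <term>) = { ), [ } and FIRST([) = { [ }.
Both contain [, so the two alternatives are not disjoint — LL(1) conflict.

Yes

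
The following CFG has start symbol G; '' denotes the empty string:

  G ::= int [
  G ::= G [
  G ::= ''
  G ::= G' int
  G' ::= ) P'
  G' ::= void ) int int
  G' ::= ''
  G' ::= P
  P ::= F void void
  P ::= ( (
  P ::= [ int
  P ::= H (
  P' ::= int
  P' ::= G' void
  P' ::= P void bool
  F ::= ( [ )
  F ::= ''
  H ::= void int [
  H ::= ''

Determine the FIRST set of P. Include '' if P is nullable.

{ (, [, void }

From P ::= F void void: F nullable, take FIRST(F) ∪ {void} = { (, void }.
P ::= ( ( contributes {(}.
P ::= [ int contributes {[}.
From P ::= H (: H nullable, take FIRST(H) ∪ {(} = { (, void }.
Union: FIRST(P) = { (, [, void }.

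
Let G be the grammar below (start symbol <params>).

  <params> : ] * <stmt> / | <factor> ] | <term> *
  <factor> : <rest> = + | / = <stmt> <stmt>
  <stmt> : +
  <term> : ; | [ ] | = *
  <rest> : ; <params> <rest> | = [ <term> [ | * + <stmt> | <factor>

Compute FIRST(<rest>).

{ *, /, ;, = }

<rest> : ; <params> <rest> contributes {;}.
<rest> : = [ <term> [ contributes {=}.
<rest> : * + <stmt> contributes {*}.
From <rest> : <factor>: add FIRST(<factor>) = { *, /, ;, = }.
Union: FIRST(<rest>) = { *, /, ;, = }.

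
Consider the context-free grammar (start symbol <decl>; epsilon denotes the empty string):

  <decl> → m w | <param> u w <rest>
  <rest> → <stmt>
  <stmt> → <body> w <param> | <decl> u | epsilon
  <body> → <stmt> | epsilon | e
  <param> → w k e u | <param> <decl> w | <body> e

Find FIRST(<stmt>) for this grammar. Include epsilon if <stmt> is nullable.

{ e, m, w, epsilon }

From <stmt> → <body> w <param>: <body> nullable, take FIRST(<body>) ∪ {w} = { e, m, w }.
From <stmt> → <decl> u: add FIRST(<decl>) = { e, m, w }.
<stmt> → epsilon contributes epsilon.
Union: FIRST(<stmt>) = { e, m, w, epsilon }.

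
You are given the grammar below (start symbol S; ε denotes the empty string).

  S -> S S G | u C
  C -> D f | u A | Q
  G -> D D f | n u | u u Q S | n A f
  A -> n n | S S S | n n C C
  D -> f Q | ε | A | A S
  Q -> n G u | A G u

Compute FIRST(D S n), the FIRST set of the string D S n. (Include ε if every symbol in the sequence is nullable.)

{ f, n, u }

Add FIRST(D)\{ε} = { f, n, u }; D is nullable, continue.
Add FIRST(S) = { u }; S is not nullable, stop.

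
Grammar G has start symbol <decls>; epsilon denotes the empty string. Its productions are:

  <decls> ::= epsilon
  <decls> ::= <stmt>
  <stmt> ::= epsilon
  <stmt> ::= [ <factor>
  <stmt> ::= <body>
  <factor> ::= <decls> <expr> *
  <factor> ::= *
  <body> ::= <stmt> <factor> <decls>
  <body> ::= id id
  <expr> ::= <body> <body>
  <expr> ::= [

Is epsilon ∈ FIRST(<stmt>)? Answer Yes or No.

<stmt> has an epsilon-production, so <stmt> ⇒ epsilon.

Yes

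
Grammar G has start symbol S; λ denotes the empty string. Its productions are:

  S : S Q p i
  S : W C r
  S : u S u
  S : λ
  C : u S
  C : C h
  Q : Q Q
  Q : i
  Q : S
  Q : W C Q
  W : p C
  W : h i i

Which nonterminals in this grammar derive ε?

{ Q, S }

Directly nullable (have an λ-production): S.
Q : Q Q with every symbol nullable, so Q is nullable.
No other nonterminal has a production whose RHS symbols are all nullable.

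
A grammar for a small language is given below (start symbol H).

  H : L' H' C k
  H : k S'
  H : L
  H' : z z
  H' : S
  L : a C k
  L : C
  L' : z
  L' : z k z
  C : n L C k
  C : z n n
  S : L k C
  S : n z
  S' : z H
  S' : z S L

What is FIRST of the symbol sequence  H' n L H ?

{ a, n, z }

Add FIRST(H') = { a, n, z }; H' is not nullable, stop.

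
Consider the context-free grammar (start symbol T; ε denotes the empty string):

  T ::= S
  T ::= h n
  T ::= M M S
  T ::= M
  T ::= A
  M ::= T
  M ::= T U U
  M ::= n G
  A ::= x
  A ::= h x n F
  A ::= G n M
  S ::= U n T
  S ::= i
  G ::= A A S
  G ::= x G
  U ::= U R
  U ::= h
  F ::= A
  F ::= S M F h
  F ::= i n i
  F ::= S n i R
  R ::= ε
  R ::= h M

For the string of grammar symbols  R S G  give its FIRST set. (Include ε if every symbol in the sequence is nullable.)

{ h, i }

Add FIRST(R)\{ε} = { h }; R is nullable, continue.
Add FIRST(S) = { h, i }; S is not nullable, stop.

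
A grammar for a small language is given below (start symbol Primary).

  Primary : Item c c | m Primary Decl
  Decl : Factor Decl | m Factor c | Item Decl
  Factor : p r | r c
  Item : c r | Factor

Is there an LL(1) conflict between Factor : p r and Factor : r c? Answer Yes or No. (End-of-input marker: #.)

FIRST(p r) = { p } and FIRST(r c) = { r }.
The FIRST sets are disjoint and neither alternative is nullable — no conflict.

No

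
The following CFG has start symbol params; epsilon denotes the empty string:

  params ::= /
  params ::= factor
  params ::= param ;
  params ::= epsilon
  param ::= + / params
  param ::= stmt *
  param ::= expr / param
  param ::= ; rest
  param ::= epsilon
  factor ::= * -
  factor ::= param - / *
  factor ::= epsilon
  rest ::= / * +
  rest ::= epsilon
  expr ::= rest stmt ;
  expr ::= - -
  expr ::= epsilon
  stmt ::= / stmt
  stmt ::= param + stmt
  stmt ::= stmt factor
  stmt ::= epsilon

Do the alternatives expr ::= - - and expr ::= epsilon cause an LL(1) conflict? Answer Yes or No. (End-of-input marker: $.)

No

FIRST(- -) = { - } and FIRST(epsilon) = { epsilon }.
The second is nullable but FOLLOW(expr) = { / } is disjoint from FIRST of the first.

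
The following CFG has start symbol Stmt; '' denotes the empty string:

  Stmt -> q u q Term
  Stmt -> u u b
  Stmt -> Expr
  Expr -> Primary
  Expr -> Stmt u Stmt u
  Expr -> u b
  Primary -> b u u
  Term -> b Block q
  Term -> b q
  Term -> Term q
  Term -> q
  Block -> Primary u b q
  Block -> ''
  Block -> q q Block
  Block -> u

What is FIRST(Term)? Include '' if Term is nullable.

Term -> b Block q contributes {b}.
Term -> b q contributes {b}.
From Term -> Term q: add FIRST(Term) = { b, q }.
Term -> q contributes {q}.
Union: FIRST(Term) = { b, q }.

{ b, q }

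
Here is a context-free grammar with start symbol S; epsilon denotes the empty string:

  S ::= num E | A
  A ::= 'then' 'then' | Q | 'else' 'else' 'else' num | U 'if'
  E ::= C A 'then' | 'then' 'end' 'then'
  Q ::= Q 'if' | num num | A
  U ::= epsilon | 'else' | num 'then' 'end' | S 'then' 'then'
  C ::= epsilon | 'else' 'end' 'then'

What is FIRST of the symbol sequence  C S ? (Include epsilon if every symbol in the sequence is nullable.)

{ 'else', 'if', 'then', num }

Add FIRST(C)\{epsilon} = { 'else' }; C is nullable, continue.
Add FIRST(S) = { 'else', 'if', 'then', num }; S is not nullable, stop.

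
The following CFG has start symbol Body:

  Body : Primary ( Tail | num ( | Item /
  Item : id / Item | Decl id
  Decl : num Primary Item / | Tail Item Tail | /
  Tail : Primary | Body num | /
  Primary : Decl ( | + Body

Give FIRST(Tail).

{ +, /, id, num }

From Tail : Primary: add FIRST(Primary) = { +, /, id, num }.
From Tail : Body num: add FIRST(Body) = { +, /, id, num }.
Tail : / contributes {/}.
Union: FIRST(Tail) = { +, /, id, num }.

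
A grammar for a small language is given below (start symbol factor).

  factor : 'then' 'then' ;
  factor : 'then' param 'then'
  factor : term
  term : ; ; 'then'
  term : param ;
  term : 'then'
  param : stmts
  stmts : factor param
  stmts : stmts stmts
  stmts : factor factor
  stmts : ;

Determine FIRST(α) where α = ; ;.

; is a terminal; add {;} and stop.

{ ; }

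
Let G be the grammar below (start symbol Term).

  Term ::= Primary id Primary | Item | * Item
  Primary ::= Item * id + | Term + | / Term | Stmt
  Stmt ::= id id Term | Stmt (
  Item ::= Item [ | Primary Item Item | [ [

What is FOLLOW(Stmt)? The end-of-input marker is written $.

{ $, (, *, +, /, [, id }

In Primary ::= Stmt: Stmt is at the end, add FOLLOW(Primary) = { $, (, *, +, /, [, id }.
In Stmt ::= Stmt (: add FIRST(() = { ( }.
Union: FOLLOW(Stmt) = { $, (, *, +, /, [, id }.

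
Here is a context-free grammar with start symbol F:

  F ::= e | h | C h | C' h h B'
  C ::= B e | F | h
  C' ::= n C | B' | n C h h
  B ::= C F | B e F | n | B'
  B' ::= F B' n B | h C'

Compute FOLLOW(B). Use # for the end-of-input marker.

In C ::= B e: add FIRST(e) = { e }.
In B ::= B e F: add FIRST(e F) = { e }.
In B' ::= F B' n B: B is at the end, add FOLLOW(B') = { #, e, h, n }.
Union: FOLLOW(B) = { #, e, h, n }.

{ #, e, h, n }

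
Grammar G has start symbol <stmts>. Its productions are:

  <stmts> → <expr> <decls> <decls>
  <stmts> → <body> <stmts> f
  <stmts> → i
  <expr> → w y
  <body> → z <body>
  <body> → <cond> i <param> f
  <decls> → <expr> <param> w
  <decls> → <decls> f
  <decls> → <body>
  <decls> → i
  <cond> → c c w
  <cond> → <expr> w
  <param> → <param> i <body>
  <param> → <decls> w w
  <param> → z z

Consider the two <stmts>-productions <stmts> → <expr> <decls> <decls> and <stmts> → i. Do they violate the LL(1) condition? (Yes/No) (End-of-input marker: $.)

No

FIRST(<expr> <decls> <decls>) = { w } and FIRST(i) = { i }.
The FIRST sets are disjoint and neither alternative is nullable — no conflict.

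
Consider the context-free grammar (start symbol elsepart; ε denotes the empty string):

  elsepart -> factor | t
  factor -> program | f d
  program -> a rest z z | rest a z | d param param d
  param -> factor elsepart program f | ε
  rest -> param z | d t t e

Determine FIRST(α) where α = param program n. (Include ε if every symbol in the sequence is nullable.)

Add FIRST(param)\{ε} = { a, d, f, z }; param is nullable, continue.
Add FIRST(program) = { a, d, f, z }; program is not nullable, stop.

{ a, d, f, z }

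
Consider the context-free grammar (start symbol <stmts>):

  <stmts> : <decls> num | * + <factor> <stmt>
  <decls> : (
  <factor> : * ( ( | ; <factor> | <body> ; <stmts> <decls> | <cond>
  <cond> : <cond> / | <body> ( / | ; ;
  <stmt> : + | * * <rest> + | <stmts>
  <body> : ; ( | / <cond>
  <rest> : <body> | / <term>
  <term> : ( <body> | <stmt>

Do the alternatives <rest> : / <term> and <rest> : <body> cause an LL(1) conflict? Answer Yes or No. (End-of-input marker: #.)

FIRST(/ <term>) = { / } and FIRST(<body>) = { /, ; }.
Both contain /, so the two alternatives are not disjoint — LL(1) conflict.

Yes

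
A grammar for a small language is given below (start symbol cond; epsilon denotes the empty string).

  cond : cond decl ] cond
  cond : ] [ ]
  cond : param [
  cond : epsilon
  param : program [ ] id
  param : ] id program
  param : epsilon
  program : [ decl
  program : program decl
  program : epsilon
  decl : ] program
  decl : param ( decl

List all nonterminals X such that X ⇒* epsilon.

Directly nullable (have an epsilon-production): cond, param, program.
No other nonterminal has a production whose RHS symbols are all nullable.

{ cond, param, program }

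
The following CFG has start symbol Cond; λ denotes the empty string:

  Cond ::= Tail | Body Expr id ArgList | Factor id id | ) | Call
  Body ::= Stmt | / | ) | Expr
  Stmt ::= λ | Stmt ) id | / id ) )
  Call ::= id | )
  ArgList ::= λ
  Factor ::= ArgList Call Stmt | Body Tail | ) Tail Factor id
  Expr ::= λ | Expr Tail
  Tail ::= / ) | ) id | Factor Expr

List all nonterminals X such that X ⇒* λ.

Directly nullable (have an λ-production): Stmt, ArgList, Expr.
Body ::= Stmt with every symbol nullable, so Body is nullable.
No other nonterminal has a production whose RHS symbols are all nullable.

{ ArgList, Body, Expr, Stmt }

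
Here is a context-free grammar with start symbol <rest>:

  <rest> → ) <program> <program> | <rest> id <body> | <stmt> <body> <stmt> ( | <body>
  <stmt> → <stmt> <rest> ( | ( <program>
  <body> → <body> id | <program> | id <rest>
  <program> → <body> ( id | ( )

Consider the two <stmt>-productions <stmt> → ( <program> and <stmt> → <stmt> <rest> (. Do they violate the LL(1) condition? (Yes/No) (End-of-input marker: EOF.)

Yes

FIRST(( <program>) = { ( } and FIRST(<stmt> <rest> () = { ( }.
Both contain (, so the two alternatives are not disjoint — LL(1) conflict.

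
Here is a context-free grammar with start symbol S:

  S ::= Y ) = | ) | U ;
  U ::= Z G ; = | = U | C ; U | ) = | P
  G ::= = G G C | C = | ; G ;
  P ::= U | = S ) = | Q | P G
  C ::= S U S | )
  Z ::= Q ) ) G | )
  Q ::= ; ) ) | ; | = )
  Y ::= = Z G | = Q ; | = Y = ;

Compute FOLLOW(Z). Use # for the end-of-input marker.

In U ::= Z G ; =: add FIRST(G ; =) = { ), ;, = }.
In Y ::= = Z G: add FIRST(G) = { ), ;, = }.
Union: FOLLOW(Z) = { ), ;, = }.

{ ), ;, = }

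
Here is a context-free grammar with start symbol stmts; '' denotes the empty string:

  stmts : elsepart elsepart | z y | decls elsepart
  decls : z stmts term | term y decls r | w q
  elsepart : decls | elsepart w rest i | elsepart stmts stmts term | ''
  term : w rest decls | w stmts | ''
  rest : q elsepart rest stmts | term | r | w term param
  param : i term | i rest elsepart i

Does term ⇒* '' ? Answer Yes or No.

term has an ''-production, so term ⇒ ''.

Yes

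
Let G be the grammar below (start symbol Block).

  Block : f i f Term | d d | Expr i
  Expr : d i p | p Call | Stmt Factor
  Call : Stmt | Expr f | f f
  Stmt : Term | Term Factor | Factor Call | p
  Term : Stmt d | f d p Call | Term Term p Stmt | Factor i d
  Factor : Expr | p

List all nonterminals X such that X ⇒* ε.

{ } (none)

No nonterminal has an empty production or an RHS whose symbols are all nullable.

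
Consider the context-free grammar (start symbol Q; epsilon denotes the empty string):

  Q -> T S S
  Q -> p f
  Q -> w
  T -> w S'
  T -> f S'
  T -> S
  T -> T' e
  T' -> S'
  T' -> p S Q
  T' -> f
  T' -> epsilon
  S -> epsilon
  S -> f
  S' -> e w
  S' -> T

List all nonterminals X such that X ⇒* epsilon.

Directly nullable (have an epsilon-production): T', S.
S' -> T with every symbol nullable, so S' is nullable.
Q -> T S S with every symbol nullable, so Q is nullable.
T -> S with every symbol nullable, so T is nullable.

{ Q, S, S', T, T' }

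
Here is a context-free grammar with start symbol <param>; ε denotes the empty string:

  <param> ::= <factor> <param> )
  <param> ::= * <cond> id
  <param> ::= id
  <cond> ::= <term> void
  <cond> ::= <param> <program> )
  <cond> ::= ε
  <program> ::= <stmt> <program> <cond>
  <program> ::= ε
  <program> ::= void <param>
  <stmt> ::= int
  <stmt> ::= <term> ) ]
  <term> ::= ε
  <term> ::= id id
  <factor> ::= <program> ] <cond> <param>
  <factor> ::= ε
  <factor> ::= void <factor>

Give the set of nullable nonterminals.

{ <cond>, <factor>, <program>, <term> }

Directly nullable (have an ε-production): <cond>, <program>, <term>, <factor>.
No other nonterminal has a production whose RHS symbols are all nullable.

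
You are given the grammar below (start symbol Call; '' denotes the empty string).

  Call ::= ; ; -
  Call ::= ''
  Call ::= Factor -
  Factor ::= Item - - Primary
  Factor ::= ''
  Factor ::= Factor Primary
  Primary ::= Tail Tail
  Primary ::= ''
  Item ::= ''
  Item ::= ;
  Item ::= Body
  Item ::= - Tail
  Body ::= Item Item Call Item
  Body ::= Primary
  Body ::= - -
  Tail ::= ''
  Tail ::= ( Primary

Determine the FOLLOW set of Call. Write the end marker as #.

{ #, (, -, ; }

Call is the start symbol, so # ∈ FOLLOW(Call).
In Body ::= Item Item Call Item: add FIRST(Item)\{''} = { (, -, ; }.
  Since Item is nullable, also add FOLLOW(Body) = { (, -, ; }.
Union: FOLLOW(Call) = { #, (, -, ; }.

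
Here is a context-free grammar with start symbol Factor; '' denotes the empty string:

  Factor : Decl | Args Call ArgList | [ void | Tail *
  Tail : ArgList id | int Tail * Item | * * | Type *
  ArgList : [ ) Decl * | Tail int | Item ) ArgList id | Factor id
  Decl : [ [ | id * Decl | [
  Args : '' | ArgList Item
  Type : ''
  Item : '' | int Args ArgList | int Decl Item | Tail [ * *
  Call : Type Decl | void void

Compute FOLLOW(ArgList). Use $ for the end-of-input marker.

{ $, ), *, [, id, int, void }

In Factor : Args Call ArgList: ArgList is at the end, add FOLLOW(Factor) = { $, id }.
In Tail : ArgList id: add FIRST(id) = { id }.
In ArgList : Item ) ArgList id: add FIRST(id) = { id }.
In Args : ArgList Item: add FIRST(Item)\{''} = { ), *, [, id, int, void }.
  Since Item is nullable, also add FOLLOW(Args) = { ), *, [, id, int, void }.
In Item : int Args ArgList: ArgList is at the end, add FOLLOW(Item) = { ), *, [, id, int, void }.
Union: FOLLOW(ArgList) = { $, ), *, [, id, int, void }.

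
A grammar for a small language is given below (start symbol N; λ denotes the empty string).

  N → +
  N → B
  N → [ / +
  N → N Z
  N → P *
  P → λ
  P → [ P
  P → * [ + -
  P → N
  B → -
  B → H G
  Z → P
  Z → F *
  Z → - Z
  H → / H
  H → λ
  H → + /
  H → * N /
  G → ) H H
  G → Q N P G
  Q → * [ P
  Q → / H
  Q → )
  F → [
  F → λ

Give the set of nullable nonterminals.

Directly nullable (have an λ-production): P, H, F.
Z → P with every symbol nullable, so Z is nullable.
No other nonterminal has a production whose RHS symbols are all nullable.

{ F, H, P, Z }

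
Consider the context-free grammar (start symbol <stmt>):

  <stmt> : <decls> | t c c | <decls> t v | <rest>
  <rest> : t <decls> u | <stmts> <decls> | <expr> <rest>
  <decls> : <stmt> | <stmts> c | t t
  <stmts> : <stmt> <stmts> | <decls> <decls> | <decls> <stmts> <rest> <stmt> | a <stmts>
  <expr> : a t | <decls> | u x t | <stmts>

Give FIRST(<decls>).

From <decls> : <stmt>: add FIRST(<stmt>) = { a, t, u }.
From <decls> : <stmts> c: add FIRST(<stmts>) = { a, t, u }.
<decls> : t t contributes {t}.
Union: FIRST(<decls>) = { a, t, u }.

{ a, t, u }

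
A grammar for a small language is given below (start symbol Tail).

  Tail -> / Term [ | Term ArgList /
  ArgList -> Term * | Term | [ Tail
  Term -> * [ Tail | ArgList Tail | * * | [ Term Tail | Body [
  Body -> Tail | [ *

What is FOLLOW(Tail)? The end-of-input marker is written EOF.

Tail is the start symbol, so EOF ∈ FOLLOW(Tail).
In ArgList -> [ Tail: Tail is at the end, add FOLLOW(ArgList) = { *, /, [ }.
In Term -> * [ Tail: Tail is at the end, add FOLLOW(Term) = { *, /, [ }.
In Term -> ArgList Tail: Tail is at the end, add FOLLOW(Term) = { *, /, [ }.
In Term -> [ Term Tail: Tail is at the end, add FOLLOW(Term) = { *, /, [ }.
In Body -> Tail: Tail is at the end, add FOLLOW(Body) = { [ }.
Union: FOLLOW(Tail) = { EOF, *, /, [ }.

{ EOF, *, /, [ }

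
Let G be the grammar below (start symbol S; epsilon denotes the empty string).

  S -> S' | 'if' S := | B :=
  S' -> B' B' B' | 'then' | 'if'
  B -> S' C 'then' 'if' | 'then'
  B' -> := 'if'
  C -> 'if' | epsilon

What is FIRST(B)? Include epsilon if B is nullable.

From B -> S' C 'then' 'if': add FIRST(S') = { 'if', 'then', := }.
B -> 'then' contributes {'then'}.
Union: FIRST(B) = { 'if', 'then', := }.

{ 'if', 'then', := }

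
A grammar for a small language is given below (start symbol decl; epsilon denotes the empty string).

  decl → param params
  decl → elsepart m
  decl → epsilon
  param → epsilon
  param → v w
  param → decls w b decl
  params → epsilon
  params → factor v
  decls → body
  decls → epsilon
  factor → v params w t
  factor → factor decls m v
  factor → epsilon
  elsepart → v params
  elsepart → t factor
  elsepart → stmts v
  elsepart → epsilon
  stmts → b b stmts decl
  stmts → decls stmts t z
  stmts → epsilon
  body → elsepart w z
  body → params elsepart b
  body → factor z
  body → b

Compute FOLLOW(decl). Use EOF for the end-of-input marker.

decl is the start symbol, so EOF ∈ FOLLOW(decl).
In param → decls w b decl: decl is at the end, add FOLLOW(param) = { EOF, b, m, t, v, w, z }.
In stmts → b b stmts decl: decl is at the end, add FOLLOW(stmts) = { b, m, t, v, w, z }.
Union: FOLLOW(decl) = { EOF, b, m, t, v, w, z }.

{ EOF, b, m, t, v, w, z }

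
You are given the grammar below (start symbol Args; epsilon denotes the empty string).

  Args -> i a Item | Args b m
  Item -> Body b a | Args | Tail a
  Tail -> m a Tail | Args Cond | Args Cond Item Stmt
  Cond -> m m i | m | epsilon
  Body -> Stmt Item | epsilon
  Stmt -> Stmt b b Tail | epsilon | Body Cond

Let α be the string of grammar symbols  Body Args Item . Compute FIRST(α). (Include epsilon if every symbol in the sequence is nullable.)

{ b, i, m }

Add FIRST(Body)\{epsilon} = { b, i, m }; Body is nullable, continue.
Add FIRST(Args) = { i }; Args is not nullable, stop.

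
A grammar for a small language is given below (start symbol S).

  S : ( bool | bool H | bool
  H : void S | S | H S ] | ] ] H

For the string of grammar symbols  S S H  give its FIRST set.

Add FIRST(S) = { (, bool }; S is not nullable, stop.

{ (, bool }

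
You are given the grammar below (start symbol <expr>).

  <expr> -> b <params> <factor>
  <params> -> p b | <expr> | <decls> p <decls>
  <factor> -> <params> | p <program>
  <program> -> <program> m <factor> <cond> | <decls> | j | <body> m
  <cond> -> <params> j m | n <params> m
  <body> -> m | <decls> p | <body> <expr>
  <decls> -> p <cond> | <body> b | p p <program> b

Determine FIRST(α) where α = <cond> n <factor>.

Add FIRST(<cond>) = { b, m, n, p }; <cond> is not nullable, stop.

{ b, m, n, p }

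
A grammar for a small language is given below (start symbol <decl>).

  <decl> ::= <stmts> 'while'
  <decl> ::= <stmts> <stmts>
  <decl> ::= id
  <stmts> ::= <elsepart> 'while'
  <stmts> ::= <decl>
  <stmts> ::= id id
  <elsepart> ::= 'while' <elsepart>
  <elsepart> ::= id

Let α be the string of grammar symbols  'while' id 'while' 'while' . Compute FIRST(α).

{ 'while' }

'while' is a terminal; add {'while'} and stop.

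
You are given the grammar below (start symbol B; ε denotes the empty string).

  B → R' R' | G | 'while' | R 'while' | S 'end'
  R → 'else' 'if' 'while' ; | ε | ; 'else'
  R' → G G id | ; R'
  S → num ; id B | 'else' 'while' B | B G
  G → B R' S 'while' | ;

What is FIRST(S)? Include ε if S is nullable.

{ 'else', 'while', ;, num }

S → num ; id B contributes {num}.
S → 'else' 'while' B contributes {'else'}.
From S → B G: add FIRST(B) = { 'else', 'while', ;, num }.
Union: FIRST(S) = { 'else', 'while', ;, num }.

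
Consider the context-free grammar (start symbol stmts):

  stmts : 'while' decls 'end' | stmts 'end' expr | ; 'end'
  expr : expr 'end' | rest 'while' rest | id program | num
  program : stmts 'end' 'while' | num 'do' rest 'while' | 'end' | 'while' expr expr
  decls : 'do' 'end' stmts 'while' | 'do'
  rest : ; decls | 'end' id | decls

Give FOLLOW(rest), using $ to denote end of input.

In expr : rest 'while' rest: add FIRST('while' rest) = { 'while' }.
In expr : rest 'while' rest: rest is at the end, add FOLLOW(expr) = { $, 'do', 'end', 'while', ;, id, num }.
In program : num 'do' rest 'while': add FIRST('while') = { 'while' }.
Union: FOLLOW(rest) = { $, 'do', 'end', 'while', ;, id, num }.

{ $, 'do', 'end', 'while', ;, id, num }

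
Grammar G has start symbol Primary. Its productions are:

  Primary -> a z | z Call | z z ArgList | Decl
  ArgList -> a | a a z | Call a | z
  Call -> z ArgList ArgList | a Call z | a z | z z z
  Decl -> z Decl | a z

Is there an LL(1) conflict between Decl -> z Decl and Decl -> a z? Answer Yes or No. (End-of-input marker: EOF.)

FIRST(z Decl) = { z } and FIRST(a z) = { a }.
The FIRST sets are disjoint and neither alternative is nullable — no conflict.

No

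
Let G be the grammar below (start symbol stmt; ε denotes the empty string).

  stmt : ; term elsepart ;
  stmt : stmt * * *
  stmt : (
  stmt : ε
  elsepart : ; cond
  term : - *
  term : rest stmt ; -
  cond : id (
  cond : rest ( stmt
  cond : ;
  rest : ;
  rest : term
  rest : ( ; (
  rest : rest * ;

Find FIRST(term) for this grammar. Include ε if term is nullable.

term : - * contributes {-}.
From term : rest stmt ; -: add FIRST(rest) = { (, -, ; }.
Union: FIRST(term) = { (, -, ; }.

{ (, -, ; }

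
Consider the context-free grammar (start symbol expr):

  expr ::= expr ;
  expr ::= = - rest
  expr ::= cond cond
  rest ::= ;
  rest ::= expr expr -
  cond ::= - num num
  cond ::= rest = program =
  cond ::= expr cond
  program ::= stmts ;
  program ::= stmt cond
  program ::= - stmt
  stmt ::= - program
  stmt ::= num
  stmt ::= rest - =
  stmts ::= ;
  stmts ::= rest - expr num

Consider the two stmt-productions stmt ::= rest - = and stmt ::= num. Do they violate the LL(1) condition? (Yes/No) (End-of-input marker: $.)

No

FIRST(rest - =) = { -, ;, = } and FIRST(num) = { num }.
The FIRST sets are disjoint and neither alternative is nullable — no conflict.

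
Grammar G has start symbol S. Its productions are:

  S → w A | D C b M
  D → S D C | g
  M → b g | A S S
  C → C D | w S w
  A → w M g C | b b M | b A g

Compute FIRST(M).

M → b g contributes {b}.
From M → A S S: add FIRST(A) = { b, w }.
Union: FIRST(M) = { b, w }.

{ b, w }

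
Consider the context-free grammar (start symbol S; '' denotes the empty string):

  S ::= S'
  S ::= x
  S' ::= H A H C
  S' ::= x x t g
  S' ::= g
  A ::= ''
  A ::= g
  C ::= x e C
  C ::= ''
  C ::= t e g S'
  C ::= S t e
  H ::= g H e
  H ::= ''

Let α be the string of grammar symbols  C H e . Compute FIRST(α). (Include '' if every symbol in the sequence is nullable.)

{ e, g, t, x }

Add FIRST(C)\{''} = { g, t, x }; C is nullable, continue.
Add FIRST(H)\{''} = { g }; H is nullable, continue.
e is a terminal; add {e} and stop.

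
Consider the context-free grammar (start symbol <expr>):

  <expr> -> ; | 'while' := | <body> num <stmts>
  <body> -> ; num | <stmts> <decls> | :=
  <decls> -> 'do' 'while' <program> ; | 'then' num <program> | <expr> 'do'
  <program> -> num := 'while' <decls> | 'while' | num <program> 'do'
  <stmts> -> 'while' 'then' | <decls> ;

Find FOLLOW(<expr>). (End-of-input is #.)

<expr> is the start symbol, so # ∈ FOLLOW(<expr>).
In <decls> -> <expr> 'do': add FIRST('do') = { 'do' }.
Union: FOLLOW(<expr>) = { #, 'do' }.

{ #, 'do' }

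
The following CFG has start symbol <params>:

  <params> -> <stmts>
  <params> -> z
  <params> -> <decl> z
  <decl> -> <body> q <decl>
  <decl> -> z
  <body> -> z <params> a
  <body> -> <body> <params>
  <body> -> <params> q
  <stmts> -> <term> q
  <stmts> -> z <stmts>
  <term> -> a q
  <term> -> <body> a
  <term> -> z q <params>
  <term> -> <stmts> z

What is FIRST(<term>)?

{ a, z }

<term> -> a q contributes {a}.
From <term> -> <body> a: add FIRST(<body>) = { a, z }.
<term> -> z q <params> contributes {z}.
From <term> -> <stmts> z: add FIRST(<stmts>) = { a, z }.
Union: FIRST(<term>) = { a, z }.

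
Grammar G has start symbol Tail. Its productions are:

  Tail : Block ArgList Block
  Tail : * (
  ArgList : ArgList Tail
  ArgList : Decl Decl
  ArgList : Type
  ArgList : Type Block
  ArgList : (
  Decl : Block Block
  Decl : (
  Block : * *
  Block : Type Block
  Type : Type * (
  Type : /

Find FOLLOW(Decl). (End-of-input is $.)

In ArgList : Decl Decl: add FIRST(Decl) = { (, *, / }.
In ArgList : Decl Decl: Decl is at the end, add FOLLOW(ArgList) = { *, / }.
Union: FOLLOW(Decl) = { (, *, / }.

{ (, *, / }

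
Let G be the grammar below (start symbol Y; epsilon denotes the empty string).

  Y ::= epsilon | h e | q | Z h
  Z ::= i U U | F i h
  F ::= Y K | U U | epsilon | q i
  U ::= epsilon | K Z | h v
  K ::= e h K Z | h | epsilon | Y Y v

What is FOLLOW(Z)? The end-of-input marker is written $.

{ e, h, i, q, v }

In Y ::= Z h: add FIRST(h) = { h }.
In U ::= K Z: Z is at the end, add FOLLOW(U) = { e, h, i, q, v }.
In K ::= e h K Z: Z is at the end, add FOLLOW(K) = { e, h, i, q, v }.
Union: FOLLOW(Z) = { e, h, i, q, v }.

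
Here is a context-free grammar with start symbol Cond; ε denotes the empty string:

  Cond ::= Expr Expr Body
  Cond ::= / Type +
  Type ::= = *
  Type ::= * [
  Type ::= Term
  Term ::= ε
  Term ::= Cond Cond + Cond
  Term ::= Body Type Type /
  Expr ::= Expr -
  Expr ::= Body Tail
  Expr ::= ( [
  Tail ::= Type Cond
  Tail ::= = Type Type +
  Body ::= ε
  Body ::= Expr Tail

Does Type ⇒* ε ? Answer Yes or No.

Type ::= Term and each of Term is nullable, so Type ⇒* ε.

Yes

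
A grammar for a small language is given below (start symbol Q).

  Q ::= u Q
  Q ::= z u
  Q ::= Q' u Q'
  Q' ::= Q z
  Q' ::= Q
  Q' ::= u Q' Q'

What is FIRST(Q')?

{ u, z }

From Q' ::= Q z: add FIRST(Q) = { u, z }.
From Q' ::= Q: add FIRST(Q) = { u, z }.
Q' ::= u Q' Q' contributes {u}.
Union: FIRST(Q') = { u, z }.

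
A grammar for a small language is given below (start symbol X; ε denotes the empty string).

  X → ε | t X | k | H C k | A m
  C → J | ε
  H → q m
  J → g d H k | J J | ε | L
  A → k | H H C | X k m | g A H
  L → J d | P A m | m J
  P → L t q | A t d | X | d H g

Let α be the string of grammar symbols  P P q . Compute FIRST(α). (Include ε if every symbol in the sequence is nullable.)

{ d, g, k, m, q, t }

Add FIRST(P)\{ε} = { d, g, k, m, q, t }; P is nullable, continue.
Add FIRST(P)\{ε} = { d, g, k, m, q, t }; P is nullable, continue.
q is a terminal; add {q} and stop.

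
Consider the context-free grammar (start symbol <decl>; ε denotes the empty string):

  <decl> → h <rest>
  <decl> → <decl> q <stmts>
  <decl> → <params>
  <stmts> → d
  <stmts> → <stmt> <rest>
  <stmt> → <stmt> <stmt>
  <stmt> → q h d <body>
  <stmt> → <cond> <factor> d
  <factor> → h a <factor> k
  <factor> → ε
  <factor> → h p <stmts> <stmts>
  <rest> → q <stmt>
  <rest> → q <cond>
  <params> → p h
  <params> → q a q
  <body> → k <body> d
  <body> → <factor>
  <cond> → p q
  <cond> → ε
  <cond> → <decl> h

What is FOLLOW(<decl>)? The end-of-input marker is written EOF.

{ EOF, h, q }

<decl> is the start symbol, so EOF ∈ FOLLOW(<decl>).
In <decl> → <decl> q <stmts>: add FIRST(q <stmts>) = { q }.
In <cond> → <decl> h: add FIRST(h) = { h }.
Union: FOLLOW(<decl>) = { EOF, h, q }.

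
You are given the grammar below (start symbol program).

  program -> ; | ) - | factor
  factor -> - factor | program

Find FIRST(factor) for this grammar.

factor -> - factor contributes {-}.
From factor -> program: add FIRST(program) = { ), -, ; }.
Union: FIRST(factor) = { ), -, ; }.

{ ), -, ; }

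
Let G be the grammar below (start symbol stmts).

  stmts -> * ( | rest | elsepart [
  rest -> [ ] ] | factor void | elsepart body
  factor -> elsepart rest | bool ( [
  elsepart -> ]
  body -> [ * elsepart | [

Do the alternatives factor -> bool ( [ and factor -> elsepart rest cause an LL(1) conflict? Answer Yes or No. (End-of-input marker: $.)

No

FIRST(bool ( [) = { bool } and FIRST(elsepart rest) = { ] }.
The FIRST sets are disjoint and neither alternative is nullable — no conflict.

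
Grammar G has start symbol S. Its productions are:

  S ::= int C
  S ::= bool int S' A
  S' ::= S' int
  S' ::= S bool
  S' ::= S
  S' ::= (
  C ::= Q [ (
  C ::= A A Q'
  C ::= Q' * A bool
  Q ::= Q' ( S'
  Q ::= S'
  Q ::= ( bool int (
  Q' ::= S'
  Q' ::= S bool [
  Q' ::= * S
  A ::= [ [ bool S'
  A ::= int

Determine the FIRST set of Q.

From Q ::= Q' ( S': add FIRST(Q') = { (, *, bool, int }.
From Q ::= S': add FIRST(S') = { (, bool, int }.
Q ::= ( bool int ( contributes {(}.
Union: FIRST(Q) = { (, *, bool, int }.

{ (, *, bool, int }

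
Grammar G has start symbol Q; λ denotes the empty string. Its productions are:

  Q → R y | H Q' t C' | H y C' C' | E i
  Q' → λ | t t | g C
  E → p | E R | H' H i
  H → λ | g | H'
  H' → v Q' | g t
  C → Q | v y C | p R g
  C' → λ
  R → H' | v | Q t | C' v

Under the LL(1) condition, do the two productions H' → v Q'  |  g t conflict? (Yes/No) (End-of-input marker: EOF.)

No

FIRST(v Q') = { v } and FIRST(g t) = { g }.
The FIRST sets are disjoint and neither alternative is nullable — no conflict.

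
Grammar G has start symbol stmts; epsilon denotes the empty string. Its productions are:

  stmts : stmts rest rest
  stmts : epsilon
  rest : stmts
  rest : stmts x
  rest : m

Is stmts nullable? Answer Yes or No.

stmts has an epsilon-production, so stmts ⇒ epsilon.

Yes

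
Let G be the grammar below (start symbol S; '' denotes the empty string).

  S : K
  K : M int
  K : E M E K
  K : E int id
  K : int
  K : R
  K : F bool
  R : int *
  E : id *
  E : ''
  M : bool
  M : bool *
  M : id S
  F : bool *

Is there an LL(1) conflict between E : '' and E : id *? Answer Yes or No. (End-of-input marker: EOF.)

Yes

FIRST('') = { '' } and FIRST(id *) = { id }.
The first alternative is nullable and FOLLOW(E) = { bool, id, int } shares id with FIRST of the second — conflict.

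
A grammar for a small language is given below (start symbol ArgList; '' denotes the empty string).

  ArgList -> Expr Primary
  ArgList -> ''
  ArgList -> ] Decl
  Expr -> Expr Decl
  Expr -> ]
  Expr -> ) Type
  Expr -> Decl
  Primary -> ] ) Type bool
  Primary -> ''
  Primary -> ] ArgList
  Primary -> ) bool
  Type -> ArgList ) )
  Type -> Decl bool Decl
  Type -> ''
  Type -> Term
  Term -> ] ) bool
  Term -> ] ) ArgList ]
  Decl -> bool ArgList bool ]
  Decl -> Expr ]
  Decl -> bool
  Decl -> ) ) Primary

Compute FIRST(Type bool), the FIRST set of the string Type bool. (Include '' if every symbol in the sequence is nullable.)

Add FIRST(Type)\{''} = { ), ], bool }; Type is nullable, continue.
bool is a terminal; add {bool} and stop.

{ ), ], bool }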